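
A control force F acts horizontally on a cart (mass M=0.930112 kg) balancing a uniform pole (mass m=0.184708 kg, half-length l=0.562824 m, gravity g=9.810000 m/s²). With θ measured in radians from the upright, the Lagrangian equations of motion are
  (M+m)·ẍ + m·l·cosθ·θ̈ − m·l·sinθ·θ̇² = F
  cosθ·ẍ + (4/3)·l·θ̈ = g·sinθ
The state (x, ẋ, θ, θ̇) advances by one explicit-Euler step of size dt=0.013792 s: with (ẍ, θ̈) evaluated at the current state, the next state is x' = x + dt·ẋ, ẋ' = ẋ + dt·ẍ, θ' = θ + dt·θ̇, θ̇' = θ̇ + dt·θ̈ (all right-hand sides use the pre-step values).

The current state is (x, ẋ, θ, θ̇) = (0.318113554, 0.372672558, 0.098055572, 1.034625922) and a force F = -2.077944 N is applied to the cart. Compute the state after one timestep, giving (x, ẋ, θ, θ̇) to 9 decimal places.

sinθ=0.097898515, cosθ=0.995196403
temp = (F + m·l·θ̇²·sinθ)/(M+m) = (-2.077944 + 0.010894345)/1.114820 = -1.854155518
θ̈ = (g·sinθ − cosθ·temp)/(l·(4/3 − m·cos²θ/(M+m))) = 4.263396349
ẍ = temp − m·l·θ̈·cosθ/(M+m) = -2.249811804
Euler: x'=0.318113554+0.013792·0.372672558=0.323253454, ẋ'=0.372672558+0.013792·-2.249811804=0.341643154
       θ'=0.098055572+0.013792·1.034625922=0.112325133, θ̇'=1.034625922+0.013792·4.263396349=1.093426684

(0.323253454, 0.341643154, 0.112325133, 1.093426684)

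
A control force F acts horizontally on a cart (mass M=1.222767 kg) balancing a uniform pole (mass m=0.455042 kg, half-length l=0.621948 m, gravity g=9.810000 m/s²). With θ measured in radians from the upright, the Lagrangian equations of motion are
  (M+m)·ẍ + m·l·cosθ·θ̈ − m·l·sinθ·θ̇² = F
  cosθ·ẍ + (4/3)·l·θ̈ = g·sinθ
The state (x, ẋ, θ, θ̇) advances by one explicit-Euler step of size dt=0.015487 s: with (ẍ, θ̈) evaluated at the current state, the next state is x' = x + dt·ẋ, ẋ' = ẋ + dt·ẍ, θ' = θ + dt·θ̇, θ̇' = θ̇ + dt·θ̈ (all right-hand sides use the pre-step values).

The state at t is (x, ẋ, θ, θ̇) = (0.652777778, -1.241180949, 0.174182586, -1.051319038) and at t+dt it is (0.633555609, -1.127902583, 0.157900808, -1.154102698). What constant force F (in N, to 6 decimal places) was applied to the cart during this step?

F = 10.368116 N

ẍ = (ẋ'−ẋ)/dt = (-1.127902583−-1.241180949)/0.015487 = 7.314416
θ̈ = (θ̇'−θ̇)/dt = (-1.154102698−-1.051319038)/0.015487 = -6.636770
sinθ=0.173303, cosθ=0.984869
F = (M+m)·ẍ + m·l·cosθ·θ̈ − m·l·sinθ·θ̇² = 12.272194 + -1.849867 − 0.054210 = 10.368116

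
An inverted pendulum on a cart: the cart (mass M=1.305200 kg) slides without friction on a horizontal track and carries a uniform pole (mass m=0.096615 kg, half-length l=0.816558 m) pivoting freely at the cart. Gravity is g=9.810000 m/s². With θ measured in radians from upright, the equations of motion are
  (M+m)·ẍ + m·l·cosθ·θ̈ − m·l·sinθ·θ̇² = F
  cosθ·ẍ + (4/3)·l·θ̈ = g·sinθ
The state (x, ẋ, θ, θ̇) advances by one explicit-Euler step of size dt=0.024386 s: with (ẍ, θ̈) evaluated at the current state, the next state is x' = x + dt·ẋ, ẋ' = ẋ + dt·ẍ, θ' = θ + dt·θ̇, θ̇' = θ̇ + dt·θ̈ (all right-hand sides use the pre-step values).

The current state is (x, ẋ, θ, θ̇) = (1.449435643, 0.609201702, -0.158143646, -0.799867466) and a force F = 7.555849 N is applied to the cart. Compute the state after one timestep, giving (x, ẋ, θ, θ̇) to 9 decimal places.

sinθ=-0.157485290, cosθ=0.987521333
temp = (F + m·l·θ̇²·sinθ)/(M+m) = (7.555849 + -0.007948911)/1.401815 = 5.384376746
θ̈ = (g·sinθ − cosθ·temp)/(l·(4/3 − m·cos²θ/(M+m))) = -6.637366397
ẍ = temp − m·l·θ̈·cosθ/(M+m) = 5.753255101
Euler: x'=1.449435643+0.024386·0.609201702=1.464291636, ẋ'=0.609201702+0.024386·5.753255101=0.749500581
       θ'=-0.158143646+0.024386·-0.799867466=-0.177649214, θ̇'=-0.799867466+0.024386·-6.637366397=-0.961726283

(1.464291636, 0.749500581, -0.177649214, -0.961726283)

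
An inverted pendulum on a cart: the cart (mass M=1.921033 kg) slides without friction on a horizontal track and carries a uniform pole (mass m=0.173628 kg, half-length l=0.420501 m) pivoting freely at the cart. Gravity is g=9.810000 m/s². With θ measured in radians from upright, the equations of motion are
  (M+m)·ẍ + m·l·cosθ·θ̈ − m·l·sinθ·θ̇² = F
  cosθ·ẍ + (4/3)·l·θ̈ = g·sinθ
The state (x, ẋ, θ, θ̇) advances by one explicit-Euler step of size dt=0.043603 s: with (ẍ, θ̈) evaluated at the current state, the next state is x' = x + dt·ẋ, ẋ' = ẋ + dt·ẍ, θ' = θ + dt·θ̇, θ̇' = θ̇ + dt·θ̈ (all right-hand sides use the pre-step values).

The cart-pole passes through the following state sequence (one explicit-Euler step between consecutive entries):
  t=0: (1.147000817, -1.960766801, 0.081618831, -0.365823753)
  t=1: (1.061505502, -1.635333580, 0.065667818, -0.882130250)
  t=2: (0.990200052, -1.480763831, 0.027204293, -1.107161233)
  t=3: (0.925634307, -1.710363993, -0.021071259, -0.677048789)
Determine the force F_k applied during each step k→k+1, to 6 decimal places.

step 0→1:
  ẍ = (ẋ'−ẋ)/dt = (-1.635333580−-1.960766801)/0.043603 = 7.463551
  θ̈ = (θ̇'−θ̇)/dt = (-0.882130250−-0.365823753)/0.043603 = -11.841077
  sinθ=0.081528, cosθ=0.996671
  F = (M+m)·ẍ + m·l·cosθ·θ̈ − m·l·sinθ·θ̇² = 15.633610 + -0.861648 − 0.000797 = 14.771165
step 1→2:
  ẍ = (ẋ'−ẋ)/dt = (-1.480763831−-1.635333580)/0.043603 = 3.544934
  θ̈ = (θ̇'−θ̇)/dt = (-1.107161233−-0.882130250)/0.043603 = -5.160906
  sinθ=0.065621, cosθ=0.997845
  F = (M+m)·ẍ + m·l·cosθ·θ̈ − m·l·sinθ·θ̇² = 7.425435 + -0.375989 − 0.003728 = 7.045717
step 2→3:
  ẍ = (ẋ'−ẋ)/dt = (-1.710363993−-1.480763831)/0.043603 = -5.265696
  θ̈ = (θ̇'−θ̇)/dt = (-0.677048789−-1.107161233)/0.043603 = 9.864286
  sinθ=0.027201, cosθ=0.999630
  F = (M+m)·ẍ + m·l·cosθ·θ̈ − m·l·sinθ·θ̇² = -11.029849 + 0.719932 − 0.002434 = -10.312351

F_0 = 14.771165 N
F_1 = 7.045717 N
F_2 = -10.312351 N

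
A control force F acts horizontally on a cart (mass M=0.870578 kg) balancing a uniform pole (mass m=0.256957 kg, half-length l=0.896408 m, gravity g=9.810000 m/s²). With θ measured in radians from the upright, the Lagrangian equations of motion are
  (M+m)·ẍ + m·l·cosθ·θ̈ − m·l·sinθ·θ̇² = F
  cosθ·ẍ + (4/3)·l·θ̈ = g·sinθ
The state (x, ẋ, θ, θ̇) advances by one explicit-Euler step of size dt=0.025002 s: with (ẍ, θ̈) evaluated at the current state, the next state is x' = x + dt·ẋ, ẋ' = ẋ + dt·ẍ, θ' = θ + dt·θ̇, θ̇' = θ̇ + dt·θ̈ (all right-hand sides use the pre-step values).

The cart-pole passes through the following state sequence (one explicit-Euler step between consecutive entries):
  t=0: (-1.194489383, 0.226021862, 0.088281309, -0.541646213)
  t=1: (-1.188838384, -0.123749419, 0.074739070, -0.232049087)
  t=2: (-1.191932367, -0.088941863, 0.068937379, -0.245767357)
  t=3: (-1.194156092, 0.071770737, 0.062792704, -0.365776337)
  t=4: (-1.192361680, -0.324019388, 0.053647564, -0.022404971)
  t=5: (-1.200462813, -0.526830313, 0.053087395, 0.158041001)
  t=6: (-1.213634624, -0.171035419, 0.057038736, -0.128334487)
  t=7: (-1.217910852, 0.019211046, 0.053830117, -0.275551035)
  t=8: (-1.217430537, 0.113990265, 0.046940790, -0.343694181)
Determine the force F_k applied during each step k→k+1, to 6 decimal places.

F_0 = -12.938723 N
F_1 = 1.442787 N
F_2 = 6.143833 N
F_3 = -14.694019 N
F_4 = -7.486311 N
F_5 = 13.410657 N
F_6 = 7.225409 N
F_7 = 3.646513 N

step 0→1:
  ẍ = (ẋ'−ẋ)/dt = (-0.123749419−0.226021862)/0.025002 = -13.989732
  θ̈ = (θ̇'−θ̇)/dt = (-0.232049087−-0.541646213)/0.025002 = 12.382894
  sinθ=0.088167, cosθ=0.996106
  F = (M+m)·ẍ + m·l·cosθ·θ̈ − m·l·sinθ·θ̇² = -15.773913 + 2.841148 − 0.005958 = -12.938723
step 1→2:
  ẍ = (ẋ'−ẋ)/dt = (-0.088941863−-0.123749419)/0.025002 = 1.392191
  θ̈ = (θ̇'−θ̇)/dt = (-0.245767357−-0.232049087)/0.025002 = -0.548687
  sinθ=0.074670, cosθ=0.997208
  F = (M+m)·ẍ + m·l·cosθ·θ̈ − m·l·sinθ·θ̇² = 1.569744 + -0.126031 − 0.000926 = 1.442787
step 2→3:
  ẍ = (ẋ'−ẋ)/dt = (0.071770737−-0.088941863)/0.025002 = 6.427990
  θ̈ = (θ̇'−θ̇)/dt = (-0.365776337−-0.245767357)/0.025002 = -4.799975
  sinθ=0.068883, cosθ=0.997625
  F = (M+m)·ẍ + m·l·cosθ·θ̈ − m·l·sinθ·θ̇² = 7.247783 + -1.102992 − 0.000958 = 6.143833
step 3→4:
  ẍ = (ẋ'−ẋ)/dt = (-0.324019388−0.071770737)/0.025002 = -15.830339
  θ̈ = (θ̇'−θ̇)/dt = (-0.022404971−-0.365776337)/0.025002 = 13.733756
  sinθ=0.062751, cosθ=0.998029
  F = (M+m)·ẍ + m·l·cosθ·θ̈ − m·l·sinθ·θ̇² = -17.849261 + 3.157176 − 0.001934 = -14.694019
step 4→5:
  ẍ = (ẋ'−ẋ)/dt = (-0.526830313−-0.324019388)/0.025002 = -8.111788
  θ̈ = (θ̇'−θ̇)/dt = (0.158041001−-0.022404971)/0.025002 = 7.217261
  sinθ=0.053622, cosθ=0.998561
  F = (M+m)·ẍ + m·l·cosθ·θ̈ − m·l·sinθ·θ̇² = -9.146325 + 1.660020 − 0.000006 = -7.486311
step 5→6:
  ẍ = (ẋ'−ẋ)/dt = (-0.171035419−-0.526830313)/0.025002 = 14.230657
  θ̈ = (θ̇'−θ̇)/dt = (-0.128334487−0.158041001)/0.025002 = -11.454103
  sinθ=0.053062, cosθ=0.998591
  F = (M+m)·ẍ + m·l·cosθ·θ̈ − m·l·sinθ·θ̇² = 16.045564 + -2.634602 − 0.000305 = 13.410657
step 6→7:
  ẍ = (ẋ'−ẋ)/dt = (0.019211046−-0.171035419)/0.025002 = 7.609250
  θ̈ = (θ̇'−θ̇)/dt = (-0.275551035−-0.128334487)/0.025002 = -5.888191
  sinθ=0.057008, cosθ=0.998374
  F = (M+m)·ẍ + m·l·cosθ·θ̈ − m·l·sinθ·θ̇² = 8.579696 + -1.354070 − 0.000216 = 7.225409
step 7→8:
  ẍ = (ẋ'−ẋ)/dt = (0.113990265−0.019211046)/0.025002 = 3.790865
  θ̈ = (θ̇'−θ̇)/dt = (-0.343694181−-0.275551035)/0.025002 = -2.725508
  sinθ=0.053804, cosθ=0.998552
  F = (M+m)·ẍ + m·l·cosθ·θ̈ − m·l·sinθ·θ̇² = 4.274334 + -0.626880 − 0.000941 = 3.646513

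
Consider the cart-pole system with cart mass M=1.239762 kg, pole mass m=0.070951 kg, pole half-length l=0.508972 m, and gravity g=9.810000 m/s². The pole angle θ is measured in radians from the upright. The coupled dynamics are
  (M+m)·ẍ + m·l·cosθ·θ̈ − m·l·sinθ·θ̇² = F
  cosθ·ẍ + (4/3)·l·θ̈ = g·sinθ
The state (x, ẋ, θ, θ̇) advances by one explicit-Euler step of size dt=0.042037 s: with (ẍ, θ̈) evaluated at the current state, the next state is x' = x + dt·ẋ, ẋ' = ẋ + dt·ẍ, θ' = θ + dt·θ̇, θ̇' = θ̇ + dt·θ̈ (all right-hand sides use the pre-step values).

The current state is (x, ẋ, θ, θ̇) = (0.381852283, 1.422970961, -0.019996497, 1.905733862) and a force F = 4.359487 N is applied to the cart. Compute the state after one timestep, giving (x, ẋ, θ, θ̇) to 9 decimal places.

(0.441669713, 1.568963118, 0.060114837, 1.678498422)

sinθ=-0.019995164, cosθ=0.999800077
temp = (F + m·l·θ̇²·sinθ)/(M+m) = (4.359487 + -0.002622418)/1.310713 = 3.324041634
θ̈ = (g·sinθ − cosθ·temp)/(l·(4/3 − m·cos²θ/(M+m))) = -5.405605547
ẍ = temp − m·l·θ̈·cosθ/(M+m) = 3.472944248
Euler: x'=0.381852283+0.042037·1.422970961=0.441669713, ẋ'=1.422970961+0.042037·3.472944248=1.568963118
       θ'=-0.019996497+0.042037·1.905733862=0.060114837, θ̇'=1.905733862+0.042037·-5.405605547=1.678498422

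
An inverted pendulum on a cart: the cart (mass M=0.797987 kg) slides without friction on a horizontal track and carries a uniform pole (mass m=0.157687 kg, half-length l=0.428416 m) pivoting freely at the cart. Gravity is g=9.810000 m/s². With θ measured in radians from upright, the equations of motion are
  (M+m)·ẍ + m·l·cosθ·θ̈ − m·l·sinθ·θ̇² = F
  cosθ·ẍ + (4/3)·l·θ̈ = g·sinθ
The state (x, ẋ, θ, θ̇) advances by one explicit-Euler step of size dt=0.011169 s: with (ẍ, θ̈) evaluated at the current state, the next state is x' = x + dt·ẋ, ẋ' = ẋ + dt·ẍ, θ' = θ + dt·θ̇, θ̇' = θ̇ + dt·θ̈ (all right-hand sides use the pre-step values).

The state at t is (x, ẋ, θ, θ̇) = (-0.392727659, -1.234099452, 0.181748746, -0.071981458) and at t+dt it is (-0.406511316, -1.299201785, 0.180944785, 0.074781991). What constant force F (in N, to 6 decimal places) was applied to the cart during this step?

ẍ = (ẋ'−ẋ)/dt = (-1.299201785−-1.234099452)/0.011169 = -5.828842
θ̈ = (θ̇'−θ̇)/dt = (0.074781991−-0.071981458)/0.011169 = 13.140250
sinθ=0.180750, cosθ=0.983529
F = (M+m)·ẍ + m·l·cosθ·θ̈ − m·l·sinθ·θ̇² = -5.570472 + 0.873077 − 0.000063 = -4.697459

F = -4.697459 N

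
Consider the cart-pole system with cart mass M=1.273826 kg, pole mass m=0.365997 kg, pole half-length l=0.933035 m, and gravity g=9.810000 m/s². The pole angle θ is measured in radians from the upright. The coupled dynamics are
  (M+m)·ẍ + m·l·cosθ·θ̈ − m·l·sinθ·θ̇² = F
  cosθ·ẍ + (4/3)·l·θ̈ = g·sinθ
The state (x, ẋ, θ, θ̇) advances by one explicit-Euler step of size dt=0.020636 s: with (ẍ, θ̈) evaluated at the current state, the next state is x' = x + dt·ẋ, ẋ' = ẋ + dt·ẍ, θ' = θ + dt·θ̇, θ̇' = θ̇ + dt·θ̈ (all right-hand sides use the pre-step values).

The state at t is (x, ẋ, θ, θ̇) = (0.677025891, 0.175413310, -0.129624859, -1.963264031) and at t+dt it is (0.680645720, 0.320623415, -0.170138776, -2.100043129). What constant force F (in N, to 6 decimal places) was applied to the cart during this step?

ẍ = (ẋ'−ẋ)/dt = (0.320623415−0.175413310)/0.020636 = 7.036737
θ̈ = (θ̇'−θ̇)/dt = (-2.100043129−-1.963264031)/0.020636 = -6.628179
sinθ=-0.129262, cosθ=0.991610
F = (M+m)·ẍ + m·l·cosθ·θ̈ − m·l·sinθ·θ̇² = 11.539003 + -2.244454 − -0.170139 = 9.464688

F = 9.464688 N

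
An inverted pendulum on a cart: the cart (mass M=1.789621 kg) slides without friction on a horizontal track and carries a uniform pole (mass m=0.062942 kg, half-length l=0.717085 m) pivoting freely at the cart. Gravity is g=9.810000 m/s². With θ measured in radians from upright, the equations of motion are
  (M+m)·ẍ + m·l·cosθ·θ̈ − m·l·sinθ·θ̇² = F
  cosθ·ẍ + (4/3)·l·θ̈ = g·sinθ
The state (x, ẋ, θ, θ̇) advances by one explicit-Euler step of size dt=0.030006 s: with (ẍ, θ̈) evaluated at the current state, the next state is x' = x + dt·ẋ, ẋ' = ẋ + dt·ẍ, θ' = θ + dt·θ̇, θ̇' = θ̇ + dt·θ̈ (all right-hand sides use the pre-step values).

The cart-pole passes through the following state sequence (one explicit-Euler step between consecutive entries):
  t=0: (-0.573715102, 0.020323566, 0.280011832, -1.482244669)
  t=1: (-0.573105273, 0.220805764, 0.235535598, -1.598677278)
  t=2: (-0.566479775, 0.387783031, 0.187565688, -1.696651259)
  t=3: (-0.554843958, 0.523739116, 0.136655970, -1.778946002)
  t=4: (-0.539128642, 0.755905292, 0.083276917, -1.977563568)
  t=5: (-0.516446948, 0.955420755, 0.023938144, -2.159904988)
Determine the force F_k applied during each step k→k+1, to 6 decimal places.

F_0 = 12.182000 N
F_1 = 10.138913 N
F_2 = 8.248052 N
F_3 = 14.018450 N
F_4 = 12.030027 N

step 0→1:
  ẍ = (ẋ'−ẋ)/dt = (0.220805764−0.020323566)/0.030006 = 6.681404
  θ̈ = (θ̇'−θ̇)/dt = (-1.598677278−-1.482244669)/0.030006 = -3.880311
  sinθ=0.276367, cosθ=0.961052
  F = (M+m)·ẍ + m·l·cosθ·θ̈ − m·l·sinθ·θ̇² = 12.377721 + -0.168316 − 0.027405 = 12.182000
step 1→2:
  ẍ = (ẋ'−ẋ)/dt = (0.387783031−0.220805764)/0.030006 = 5.564796
  θ̈ = (θ̇'−θ̇)/dt = (-1.696651259−-1.598677278)/0.030006 = -3.265146
  sinθ=0.233364, cosθ=0.972389
  F = (M+m)·ẍ + m·l·cosθ·θ̈ − m·l·sinθ·θ̇² = 10.309135 + -0.143303 − 0.026919 = 10.138913
step 2→3:
  ẍ = (ẋ'−ẋ)/dt = (0.523739116−0.387783031)/0.030006 = 4.530963
  θ̈ = (θ̇'−θ̇)/dt = (-1.778946002−-1.696651259)/0.030006 = -2.742610
  sinθ=0.186468, cosθ=0.982461
  F = (M+m)·ẍ + m·l·cosθ·θ̈ − m·l·sinθ·θ̇² = 8.393895 + -0.121616 − 0.024227 = 8.248052
step 3→4:
  ẍ = (ẋ'−ẋ)/dt = (0.755905292−0.523739116)/0.030006 = 7.737325
  θ̈ = (θ̇'−θ̇)/dt = (-1.977563568−-1.778946002)/0.030006 = -6.619262
  sinθ=0.136231, cosθ=0.990677
  F = (M+m)·ẍ + m·l·cosθ·θ̈ − m·l·sinθ·θ̇² = 14.333882 + -0.295974 − 0.019459 = 14.018450
step 4→5:
  ẍ = (ẋ'−ẋ)/dt = (0.955420755−0.755905292)/0.030006 = 6.649186
  θ̈ = (θ̇'−θ̇)/dt = (-2.159904988−-1.977563568)/0.030006 = -6.076832
  sinθ=0.083181, cosθ=0.996534
  F = (M+m)·ẍ + m·l·cosθ·θ̈ − m·l·sinθ·θ̇² = 12.318035 + -0.273326 − 0.014682 = 12.030027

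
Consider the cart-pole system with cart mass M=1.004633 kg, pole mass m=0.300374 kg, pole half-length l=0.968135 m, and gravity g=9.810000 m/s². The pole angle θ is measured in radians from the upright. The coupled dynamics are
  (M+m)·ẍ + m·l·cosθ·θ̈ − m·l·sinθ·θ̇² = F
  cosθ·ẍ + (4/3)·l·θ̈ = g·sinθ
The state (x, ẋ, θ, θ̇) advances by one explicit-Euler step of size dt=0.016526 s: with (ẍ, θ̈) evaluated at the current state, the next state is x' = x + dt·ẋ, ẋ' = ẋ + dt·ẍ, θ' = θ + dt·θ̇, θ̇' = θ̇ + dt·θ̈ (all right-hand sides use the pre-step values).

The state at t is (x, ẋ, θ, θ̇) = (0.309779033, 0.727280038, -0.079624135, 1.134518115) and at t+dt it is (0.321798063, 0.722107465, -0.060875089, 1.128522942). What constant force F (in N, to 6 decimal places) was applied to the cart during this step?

F = -0.483851 N

ẍ = (ẋ'−ẋ)/dt = (0.722107465−0.727280038)/0.016526 = -0.312996
θ̈ = (θ̇'−θ̇)/dt = (1.128522942−1.134518115)/0.016526 = -0.362772
sinθ=-0.079540, cosθ=0.996832
F = (M+m)·ẍ + m·l·cosθ·θ̈ − m·l·sinθ·θ̇² = -0.408462 + -0.105161 − -0.029772 = -0.483851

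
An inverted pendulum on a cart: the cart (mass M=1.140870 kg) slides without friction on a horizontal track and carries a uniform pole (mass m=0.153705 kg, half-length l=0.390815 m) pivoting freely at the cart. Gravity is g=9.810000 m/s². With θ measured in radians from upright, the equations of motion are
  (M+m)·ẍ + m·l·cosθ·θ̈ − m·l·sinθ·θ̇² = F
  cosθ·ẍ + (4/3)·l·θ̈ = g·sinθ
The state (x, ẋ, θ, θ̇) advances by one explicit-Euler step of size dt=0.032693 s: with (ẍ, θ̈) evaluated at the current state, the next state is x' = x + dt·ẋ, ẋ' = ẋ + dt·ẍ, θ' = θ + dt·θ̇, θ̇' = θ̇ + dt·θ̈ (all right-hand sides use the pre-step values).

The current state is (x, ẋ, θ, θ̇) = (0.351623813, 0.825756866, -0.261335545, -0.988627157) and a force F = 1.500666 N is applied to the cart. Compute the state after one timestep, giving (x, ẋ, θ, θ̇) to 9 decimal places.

sinθ=-0.258370980, cosθ=0.966045774
temp = (F + m·l·θ̇²·sinθ)/(M+m) = (1.500666 + -0.015169387)/1.294575 = 1.147478217
θ̈ = (g·sinθ − cosθ·temp)/(l·(4/3 − m·cos²θ/(M+m))) = -7.625088956
ẍ = temp − m·l·θ̈·cosθ/(M+m) = 1.489280236
Euler: x'=0.351623813+0.032693·0.825756866=0.378620282, ẋ'=0.825756866+0.032693·1.489280236=0.874445905
       θ'=-0.261335545+0.032693·-0.988627157=-0.293656733, θ̇'=-0.988627157+0.032693·-7.625088956=-1.237914190

(0.378620282, 0.874445905, -0.293656733, -1.237914190)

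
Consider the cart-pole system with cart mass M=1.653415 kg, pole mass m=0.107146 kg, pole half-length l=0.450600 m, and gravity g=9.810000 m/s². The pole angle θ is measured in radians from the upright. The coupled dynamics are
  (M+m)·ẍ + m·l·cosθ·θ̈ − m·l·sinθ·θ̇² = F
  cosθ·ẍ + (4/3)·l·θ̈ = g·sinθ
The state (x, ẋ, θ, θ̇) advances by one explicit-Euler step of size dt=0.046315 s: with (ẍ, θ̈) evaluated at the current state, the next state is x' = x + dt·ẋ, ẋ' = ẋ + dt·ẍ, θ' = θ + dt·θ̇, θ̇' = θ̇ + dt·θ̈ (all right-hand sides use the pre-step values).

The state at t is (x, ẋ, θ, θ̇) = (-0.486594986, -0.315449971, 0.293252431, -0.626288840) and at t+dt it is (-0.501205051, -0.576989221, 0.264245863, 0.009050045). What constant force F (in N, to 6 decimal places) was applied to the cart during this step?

ẍ = (ẋ'−ẋ)/dt = (-0.576989221−-0.315449971)/0.046315 = -5.646966
θ̈ = (θ̇'−θ̇)/dt = (0.009050045−-0.626288840)/0.046315 = 13.717778
sinθ=0.289067, cosθ=0.957309
F = (M+m)·ẍ + m·l·cosθ·θ̈ − m·l·sinθ·θ̇² = -9.941829 + 0.634020 − 0.005474 = -9.313283

F = -9.313283 N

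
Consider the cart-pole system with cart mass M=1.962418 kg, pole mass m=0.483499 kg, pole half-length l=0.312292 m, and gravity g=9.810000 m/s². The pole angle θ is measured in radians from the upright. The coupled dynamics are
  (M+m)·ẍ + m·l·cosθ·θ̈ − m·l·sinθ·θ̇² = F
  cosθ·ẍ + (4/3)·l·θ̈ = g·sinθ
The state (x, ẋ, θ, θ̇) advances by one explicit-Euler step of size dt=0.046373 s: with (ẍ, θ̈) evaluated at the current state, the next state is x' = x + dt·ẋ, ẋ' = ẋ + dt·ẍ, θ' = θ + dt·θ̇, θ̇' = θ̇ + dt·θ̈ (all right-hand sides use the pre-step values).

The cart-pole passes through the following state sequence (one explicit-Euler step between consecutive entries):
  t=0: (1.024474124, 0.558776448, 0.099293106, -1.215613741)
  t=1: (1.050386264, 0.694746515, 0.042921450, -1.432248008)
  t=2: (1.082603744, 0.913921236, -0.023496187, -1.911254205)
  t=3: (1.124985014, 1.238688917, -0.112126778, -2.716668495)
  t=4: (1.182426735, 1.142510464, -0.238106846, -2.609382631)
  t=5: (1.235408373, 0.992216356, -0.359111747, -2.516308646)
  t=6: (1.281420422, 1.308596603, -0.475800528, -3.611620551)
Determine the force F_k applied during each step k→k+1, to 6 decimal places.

step 0→1:
  ẍ = (ẋ'−ẋ)/dt = (0.694746515−0.558776448)/0.046373 = 2.932096
  θ̈ = (θ̇'−θ̇)/dt = (-1.432248008−-1.215613741)/0.046373 = -4.671560
  sinθ=0.099130, cosθ=0.995074
  F = (M+m)·ẍ + m·l·cosθ·θ̈ − m·l·sinθ·θ̇² = 7.171662 + -0.701898 − 0.022118 = 6.447646
step 1→2:
  ẍ = (ẋ'−ẋ)/dt = (0.913921236−0.694746515)/0.046373 = 4.726343
  θ̈ = (θ̇'−θ̇)/dt = (-1.911254205−-1.432248008)/0.046373 = -10.329420
  sinθ=0.042908, cosθ=0.999079
  F = (M+m)·ẍ + m·l·cosθ·θ̈ − m·l·sinθ·θ̇² = 11.560244 + -1.558232 − 0.013290 = 9.988721
step 2→3:
  ẍ = (ẋ'−ẋ)/dt = (1.238688917−0.913921236)/0.046373 = 7.003379
  θ̈ = (θ̇'−θ̇)/dt = (-2.716668495−-1.911254205)/0.046373 = -17.368173
  sinθ=-0.023494, cosθ=0.999724
  F = (M+m)·ẍ + m·l·cosθ·θ̈ − m·l·sinθ·θ̇² = 17.129683 + -2.621746 − -0.012958 = 14.520895
step 3→4:
  ẍ = (ẋ'−ẋ)/dt = (1.142510464−1.238688917)/0.046373 = -2.074018
  θ̈ = (θ̇'−θ̇)/dt = (-2.609382631−-2.716668495)/0.046373 = 2.313542
  sinθ=-0.111892, cosθ=0.993720
  F = (M+m)·ẍ + m·l·cosθ·θ̈ − m·l·sinθ·θ̇² = -5.072877 + 0.347135 − -0.124689 = -4.601053
step 4→5:
  ẍ = (ẋ'−ẋ)/dt = (0.992216356−1.142510464)/0.046373 = -3.240983
  θ̈ = (θ̇'−θ̇)/dt = (-2.516308646−-2.609382631)/0.046373 = 2.007073
  sinθ=-0.235863, cosθ=0.971786
  F = (M+m)·ẍ + m·l·cosθ·θ̈ − m·l·sinθ·θ̇² = -7.927176 + 0.294503 − -0.242489 = -7.390183
step 5→6:
  ẍ = (ẋ'−ẋ)/dt = (1.308596603−0.992216356)/0.046373 = 6.822510
  θ̈ = (θ̇'−θ̇)/dt = (-3.611620551−-2.516308646)/0.046373 = -23.619604
  sinθ=-0.351443, cosθ=0.936209
  F = (M+m)·ẍ + m·l·cosθ·θ̈ − m·l·sinθ·θ̇² = 16.687293 + -3.338889 − -0.336000 = 13.684403

F_0 = 6.447646 N
F_1 = 9.988721 N
F_2 = 14.520895 N
F_3 = -4.601053 N
F_4 = -7.390183 N
F_5 = 13.684403 N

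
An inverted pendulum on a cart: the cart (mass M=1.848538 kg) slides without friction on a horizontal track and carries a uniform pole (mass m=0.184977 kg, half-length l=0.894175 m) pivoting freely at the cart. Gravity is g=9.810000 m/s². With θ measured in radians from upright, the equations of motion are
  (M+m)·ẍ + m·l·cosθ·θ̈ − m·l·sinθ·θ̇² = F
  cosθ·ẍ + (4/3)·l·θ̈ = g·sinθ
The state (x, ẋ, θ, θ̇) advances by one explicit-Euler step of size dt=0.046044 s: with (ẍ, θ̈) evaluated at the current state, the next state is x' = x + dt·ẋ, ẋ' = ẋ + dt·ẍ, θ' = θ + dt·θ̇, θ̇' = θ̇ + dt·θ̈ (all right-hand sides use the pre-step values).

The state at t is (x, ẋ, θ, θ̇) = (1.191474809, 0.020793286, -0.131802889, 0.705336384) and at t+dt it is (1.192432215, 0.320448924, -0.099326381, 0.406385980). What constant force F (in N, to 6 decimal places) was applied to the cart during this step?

ẍ = (ẋ'−ẋ)/dt = (0.320448924−0.020793286)/0.046044 = 6.508028
θ̈ = (θ̇'−θ̇)/dt = (0.406385980−0.705336384)/0.046044 = -6.492711
sinθ=-0.131422, cosθ=0.991327
F = (M+m)·ẍ + m·l·cosθ·θ̈ − m·l·sinθ·θ̇² = 13.234172 + -1.064592 − -0.010814 = 12.180395

F = 12.180395 N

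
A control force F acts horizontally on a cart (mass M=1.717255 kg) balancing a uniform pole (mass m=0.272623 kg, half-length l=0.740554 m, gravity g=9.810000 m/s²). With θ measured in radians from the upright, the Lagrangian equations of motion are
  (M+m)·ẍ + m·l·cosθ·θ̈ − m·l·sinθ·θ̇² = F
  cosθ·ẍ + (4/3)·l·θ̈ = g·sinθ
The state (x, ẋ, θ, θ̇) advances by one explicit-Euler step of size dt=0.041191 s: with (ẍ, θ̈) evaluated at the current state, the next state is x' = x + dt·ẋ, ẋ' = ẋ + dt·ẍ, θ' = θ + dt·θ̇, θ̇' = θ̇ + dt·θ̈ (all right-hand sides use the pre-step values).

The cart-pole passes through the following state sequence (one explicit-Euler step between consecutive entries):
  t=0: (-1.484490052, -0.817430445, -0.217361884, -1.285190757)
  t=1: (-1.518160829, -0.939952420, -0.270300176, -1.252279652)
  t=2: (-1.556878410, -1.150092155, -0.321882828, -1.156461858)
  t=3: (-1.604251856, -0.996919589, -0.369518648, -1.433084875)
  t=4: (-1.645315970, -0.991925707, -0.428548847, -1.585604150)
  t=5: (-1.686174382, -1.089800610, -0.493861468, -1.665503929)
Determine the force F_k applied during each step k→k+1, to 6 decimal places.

step 0→1:
  ẍ = (ẋ'−ẋ)/dt = (-0.939952420−-0.817430445)/0.041191 = -2.974484
  θ̈ = (θ̇'−θ̇)/dt = (-1.252279652−-1.285190757)/0.041191 = 0.798988
  sinθ=-0.215654, cosθ=0.976470
  F = (M+m)·ẍ + m·l·cosθ·θ̈ − m·l·sinθ·θ̇² = -5.918860 + 0.157514 − -0.071914 = -5.689433
step 1→2:
  ẍ = (ẋ'−ẋ)/dt = (-1.150092155−-0.939952420)/0.041191 = -5.101593
  θ̈ = (θ̇'−θ̇)/dt = (-1.156461858−-1.252279652)/0.041191 = 2.326183
  sinθ=-0.267021, cosθ=0.963691
  F = (M+m)·ẍ + m·l·cosθ·θ̈ − m·l·sinθ·θ̇² = -10.151549 + 0.452586 − -0.084541 = -9.614422
step 2→3:
  ẍ = (ẋ'−ẋ)/dt = (-0.996919589−-1.150092155)/0.041191 = 3.718593
  θ̈ = (θ̇'−θ̇)/dt = (-1.433084875−-1.156461858)/0.041191 = -6.715618
  sinθ=-0.316353, cosθ=0.948641
  F = (M+m)·ẍ + m·l·cosθ·θ̈ − m·l·sinθ·θ̇² = 7.399547 + -1.286196 − -0.085419 = 6.198769
step 3→4:
  ẍ = (ẋ'−ẋ)/dt = (-0.991925707−-0.996919589)/0.041191 = 0.121237
  θ̈ = (θ̇'−θ̇)/dt = (-1.585604150−-1.433084875)/0.041191 = -3.702733
  sinθ=-0.361167, cosθ=0.932501
  F = (M+m)·ẍ + m·l·cosθ·θ̈ − m·l·sinθ·θ̇² = 0.241247 + -0.697094 − -0.149751 = -0.306095
step 4→5:
  ẍ = (ẋ'−ẋ)/dt = (-1.089800610−-0.991925707)/0.041191 = -2.376123
  θ̈ = (θ̇'−θ̇)/dt = (-1.665503929−-1.585604150)/0.041191 = -1.939739
  sinθ=-0.415551, cosθ=0.909570
  F = (M+m)·ẍ + m·l·cosθ·θ̈ − m·l·sinθ·θ̇² = -4.728196 + -0.356204 − -0.210928 = -4.873472

F_0 = -5.689433 N
F_1 = -9.614422 N
F_2 = 6.198769 N
F_3 = -0.306095 N
F_4 = -4.873472 N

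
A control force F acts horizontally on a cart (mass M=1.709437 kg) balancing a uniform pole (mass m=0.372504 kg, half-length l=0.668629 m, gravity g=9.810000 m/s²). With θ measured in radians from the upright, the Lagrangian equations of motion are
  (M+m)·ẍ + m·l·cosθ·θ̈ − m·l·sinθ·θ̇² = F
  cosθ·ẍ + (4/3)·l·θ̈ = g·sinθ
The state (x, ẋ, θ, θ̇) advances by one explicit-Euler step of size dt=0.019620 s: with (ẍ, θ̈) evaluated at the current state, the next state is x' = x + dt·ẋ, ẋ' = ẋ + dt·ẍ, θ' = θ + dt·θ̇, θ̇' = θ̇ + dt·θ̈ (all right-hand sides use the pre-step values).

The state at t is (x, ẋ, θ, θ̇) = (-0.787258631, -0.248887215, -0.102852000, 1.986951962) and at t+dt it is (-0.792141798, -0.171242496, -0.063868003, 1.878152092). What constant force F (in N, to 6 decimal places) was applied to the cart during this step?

F = 6.966221 N

ẍ = (ẋ'−ẋ)/dt = (-0.171242496−-0.248887215)/0.019620 = 3.957427
θ̈ = (θ̇'−θ̇)/dt = (1.878152092−1.986951962)/0.019620 = -5.545355
sinθ=-0.102671, cosθ=0.994715
F = (M+m)·ẍ + m·l·cosθ·θ̈ − m·l·sinθ·θ̇² = 8.239130 + -1.373866 − -0.100957 = 6.966221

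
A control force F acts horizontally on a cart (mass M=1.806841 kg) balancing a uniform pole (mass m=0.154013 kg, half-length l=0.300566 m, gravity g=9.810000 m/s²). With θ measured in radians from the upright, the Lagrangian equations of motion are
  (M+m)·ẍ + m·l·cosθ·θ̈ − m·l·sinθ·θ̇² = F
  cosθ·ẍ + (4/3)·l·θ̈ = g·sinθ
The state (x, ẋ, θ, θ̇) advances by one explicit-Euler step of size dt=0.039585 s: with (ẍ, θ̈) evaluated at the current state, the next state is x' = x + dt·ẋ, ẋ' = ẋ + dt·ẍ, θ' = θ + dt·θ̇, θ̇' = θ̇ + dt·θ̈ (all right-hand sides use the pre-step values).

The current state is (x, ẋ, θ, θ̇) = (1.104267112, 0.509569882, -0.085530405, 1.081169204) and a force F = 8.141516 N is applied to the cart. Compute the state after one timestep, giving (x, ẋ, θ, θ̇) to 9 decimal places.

(1.124438436, 0.686104948, -0.042732322, 0.559495465)

sinθ=-0.085426161, cosθ=0.996344504
temp = (F + m·l·θ̇²·sinθ)/(M+m) = (8.141516 + -0.004622484)/1.960854 = 4.149668214
θ̈ = (g·sinθ − cosθ·temp)/(l·(4/3 − m·cos²θ/(M+m))) = -13.178571161
ẍ = temp − m·l·θ̈·cosθ/(M+m) = 4.459645470
Euler: x'=1.104267112+0.039585·0.509569882=1.124438436, ẋ'=0.509569882+0.039585·4.459645470=0.686104948
       θ'=-0.085530405+0.039585·1.081169204=-0.042732322, θ̇'=1.081169204+0.039585·-13.178571161=0.559495465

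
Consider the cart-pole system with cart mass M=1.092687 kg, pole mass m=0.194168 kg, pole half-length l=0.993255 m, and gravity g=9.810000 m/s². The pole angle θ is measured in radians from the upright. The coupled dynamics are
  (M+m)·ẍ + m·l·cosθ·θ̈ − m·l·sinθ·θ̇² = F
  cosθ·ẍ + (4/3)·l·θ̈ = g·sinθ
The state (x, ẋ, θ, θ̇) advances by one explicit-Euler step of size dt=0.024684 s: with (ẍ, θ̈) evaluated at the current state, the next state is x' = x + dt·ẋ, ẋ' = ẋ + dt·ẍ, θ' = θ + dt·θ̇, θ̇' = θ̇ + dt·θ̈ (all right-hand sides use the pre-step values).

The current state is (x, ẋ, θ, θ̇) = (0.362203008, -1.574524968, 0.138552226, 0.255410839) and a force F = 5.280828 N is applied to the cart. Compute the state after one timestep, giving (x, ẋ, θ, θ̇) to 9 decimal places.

sinθ=0.138109360, cosθ=0.990416985
temp = (F + m·l·θ̇²·sinθ)/(M+m) = (5.280828 + 0.001737561)/1.286855 = 4.105020038
θ̈ = (g·sinθ − cosθ·temp)/(l·(4/3 − m·cos²θ/(M+m))) = -2.302521177
ẍ = temp − m·l·θ̈·cosθ/(M+m) = 4.446787345
Euler: x'=0.362203008+0.024684·-1.574524968=0.323337434, ẋ'=-1.574524968+0.024684·4.446787345=-1.464760469
       θ'=0.138552226+0.024684·0.255410839=0.144856787, θ̇'=0.255410839+0.024684·-2.302521177=0.198575406

(0.323337434, -1.464760469, 0.144856787, 0.198575406)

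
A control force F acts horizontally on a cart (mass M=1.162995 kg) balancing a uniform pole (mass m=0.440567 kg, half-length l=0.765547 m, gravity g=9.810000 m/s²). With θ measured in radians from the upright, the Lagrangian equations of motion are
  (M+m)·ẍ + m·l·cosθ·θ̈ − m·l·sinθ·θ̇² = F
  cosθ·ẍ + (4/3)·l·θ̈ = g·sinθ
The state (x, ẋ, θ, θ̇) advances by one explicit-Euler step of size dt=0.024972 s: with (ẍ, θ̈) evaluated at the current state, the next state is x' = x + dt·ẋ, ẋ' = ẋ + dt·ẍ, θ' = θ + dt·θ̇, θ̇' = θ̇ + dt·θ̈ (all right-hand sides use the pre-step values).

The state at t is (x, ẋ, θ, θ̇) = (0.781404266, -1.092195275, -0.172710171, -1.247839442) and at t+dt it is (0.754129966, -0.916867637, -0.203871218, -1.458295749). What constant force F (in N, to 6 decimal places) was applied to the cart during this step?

ẍ = (ẋ'−ẋ)/dt = (-0.916867637−-1.092195275)/0.024972 = 7.020969
θ̈ = (θ̇'−θ̇)/dt = (-1.458295749−-1.247839442)/0.024972 = -8.427691
sinθ=-0.171853, cosθ=0.985123
F = (M+m)·ẍ + m·l·cosθ·θ̈ − m·l·sinθ·θ̇² = 11.258559 + -2.800159 − -0.090252 = 8.548652

F = 8.548652 N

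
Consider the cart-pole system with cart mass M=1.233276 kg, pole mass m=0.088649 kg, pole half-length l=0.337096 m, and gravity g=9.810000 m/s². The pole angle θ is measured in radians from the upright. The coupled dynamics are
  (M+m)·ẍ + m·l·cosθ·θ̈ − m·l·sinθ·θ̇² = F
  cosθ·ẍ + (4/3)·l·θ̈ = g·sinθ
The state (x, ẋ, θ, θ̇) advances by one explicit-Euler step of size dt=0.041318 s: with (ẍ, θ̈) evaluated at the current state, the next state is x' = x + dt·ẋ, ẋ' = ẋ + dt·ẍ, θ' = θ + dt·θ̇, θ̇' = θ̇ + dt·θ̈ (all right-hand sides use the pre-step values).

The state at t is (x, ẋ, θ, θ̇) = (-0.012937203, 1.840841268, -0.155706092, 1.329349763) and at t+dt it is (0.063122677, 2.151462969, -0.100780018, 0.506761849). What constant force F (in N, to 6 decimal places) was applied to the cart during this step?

F = 9.358458 N

ẍ = (ẋ'−ẋ)/dt = (2.151462969−1.840841268)/0.041318 = 7.517830
θ̈ = (θ̇'−θ̇)/dt = (0.506761849−1.329349763)/0.041318 = -19.908706
sinθ=-0.155078, cosθ=0.987902
F = (M+m)·ẍ + m·l·cosθ·θ̈ − m·l·sinθ·θ̇² = 9.938007 + -0.587739 − -0.008189 = 9.358458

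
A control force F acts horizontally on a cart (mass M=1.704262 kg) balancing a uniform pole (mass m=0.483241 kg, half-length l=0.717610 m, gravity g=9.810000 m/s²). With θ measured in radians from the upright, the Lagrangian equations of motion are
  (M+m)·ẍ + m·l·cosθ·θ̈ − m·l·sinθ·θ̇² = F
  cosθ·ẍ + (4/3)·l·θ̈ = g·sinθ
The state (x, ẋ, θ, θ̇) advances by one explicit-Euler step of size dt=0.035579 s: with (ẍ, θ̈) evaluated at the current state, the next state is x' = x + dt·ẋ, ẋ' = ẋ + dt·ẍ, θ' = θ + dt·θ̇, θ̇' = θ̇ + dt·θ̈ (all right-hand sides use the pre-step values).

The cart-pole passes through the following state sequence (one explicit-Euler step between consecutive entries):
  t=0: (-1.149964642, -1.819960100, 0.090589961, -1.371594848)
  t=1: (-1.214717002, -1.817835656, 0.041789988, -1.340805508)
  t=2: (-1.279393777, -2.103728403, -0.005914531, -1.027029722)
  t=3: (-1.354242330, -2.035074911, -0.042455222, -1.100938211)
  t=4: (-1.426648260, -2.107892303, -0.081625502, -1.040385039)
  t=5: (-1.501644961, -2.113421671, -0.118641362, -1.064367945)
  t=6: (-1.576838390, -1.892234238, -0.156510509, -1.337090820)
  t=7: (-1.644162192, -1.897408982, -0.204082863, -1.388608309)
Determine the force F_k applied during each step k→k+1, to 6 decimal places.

step 0→1:
  ẍ = (ẋ'−ẋ)/dt = (-1.817835656−-1.819960100)/0.035579 = 0.059711
  θ̈ = (θ̇'−θ̇)/dt = (-1.340805508−-1.371594848)/0.035579 = 0.865380
  sinθ=0.090466, cosθ=0.995900
  F = (M+m)·ẍ + m·l·cosθ·θ̈ − m·l·sinθ·θ̇² = 0.130617 + 0.298865 − 0.059019 = 0.370463
step 1→2:
  ẍ = (ẋ'−ẋ)/dt = (-2.103728403−-1.817835656)/0.035579 = -8.035435
  θ̈ = (θ̇'−θ̇)/dt = (-1.027029722−-1.340805508)/0.035579 = 8.819129
  sinθ=0.041778, cosθ=0.999127
  F = (M+m)·ẍ + m·l·cosθ·θ̈ − m·l·sinθ·θ̇² = -17.577539 + 3.055615 − 0.026045 = -14.547969
step 2→3:
  ẍ = (ẋ'−ẋ)/dt = (-2.035074911−-2.103728403)/0.035579 = 1.929607
  θ̈ = (θ̇'−θ̇)/dt = (-1.100938211−-1.027029722)/0.035579 = -2.077307
  sinθ=-0.005914, cosθ=0.999983
  F = (M+m)·ẍ + m·l·cosθ·θ̈ − m·l·sinθ·θ̇² = 4.221021 + -0.720353 − -0.002163 = 3.502832
step 3→4:
  ẍ = (ẋ'−ẋ)/dt = (-2.107892303−-2.035074911)/0.035579 = -2.046640
  θ̈ = (θ̇'−θ̇)/dt = (-1.040385039−-1.100938211)/0.035579 = 1.701936
  sinθ=-0.042442, cosθ=0.999099
  F = (M+m)·ẍ + m·l·cosθ·θ̈ − m·l·sinθ·θ̇² = -4.477030 + 0.589663 − -0.017839 = -3.869528
step 4→5:
  ẍ = (ẋ'−ẋ)/dt = (-2.113421671−-2.107892303)/0.035579 = -0.155411
  θ̈ = (θ̇'−θ̇)/dt = (-1.064367945−-1.040385039)/0.035579 = -0.674075
  sinθ=-0.081535, cosθ=0.996670
  F = (M+m)·ẍ + m·l·cosθ·θ̈ − m·l·sinθ·θ̇² = -0.339962 + -0.232976 − -0.030604 = -0.542334
step 5→6:
  ẍ = (ẋ'−ẋ)/dt = (-1.892234238−-2.113421671)/0.035579 = 6.216797
  θ̈ = (θ̇'−θ̇)/dt = (-1.337090820−-1.064367945)/0.035579 = -7.665277
  sinθ=-0.118363, cosθ=0.992970
  F = (M+m)·ẍ + m·l·cosθ·θ̈ − m·l·sinθ·θ̇² = 13.599263 + -2.639468 − -0.046500 = 11.006295
step 6→7:
  ẍ = (ẋ'−ẋ)/dt = (-1.897408982−-1.892234238)/0.035579 = -0.145444
  θ̈ = (θ̇'−θ̇)/dt = (-1.388608309−-1.337090820)/0.035579 = -1.447975
  sinθ=-0.155872, cosθ=0.987777
  F = (M+m)·ẍ + m·l·cosθ·θ̈ − m·l·sinθ·θ̇² = -0.318159 + -0.495989 − -0.096637 = -0.717511

F_0 = 0.370463 N
F_1 = -14.547969 N
F_2 = 3.502832 N
F_3 = -3.869528 N
F_4 = -0.542334 N
F_5 = 11.006295 N
F_6 = -0.717511 N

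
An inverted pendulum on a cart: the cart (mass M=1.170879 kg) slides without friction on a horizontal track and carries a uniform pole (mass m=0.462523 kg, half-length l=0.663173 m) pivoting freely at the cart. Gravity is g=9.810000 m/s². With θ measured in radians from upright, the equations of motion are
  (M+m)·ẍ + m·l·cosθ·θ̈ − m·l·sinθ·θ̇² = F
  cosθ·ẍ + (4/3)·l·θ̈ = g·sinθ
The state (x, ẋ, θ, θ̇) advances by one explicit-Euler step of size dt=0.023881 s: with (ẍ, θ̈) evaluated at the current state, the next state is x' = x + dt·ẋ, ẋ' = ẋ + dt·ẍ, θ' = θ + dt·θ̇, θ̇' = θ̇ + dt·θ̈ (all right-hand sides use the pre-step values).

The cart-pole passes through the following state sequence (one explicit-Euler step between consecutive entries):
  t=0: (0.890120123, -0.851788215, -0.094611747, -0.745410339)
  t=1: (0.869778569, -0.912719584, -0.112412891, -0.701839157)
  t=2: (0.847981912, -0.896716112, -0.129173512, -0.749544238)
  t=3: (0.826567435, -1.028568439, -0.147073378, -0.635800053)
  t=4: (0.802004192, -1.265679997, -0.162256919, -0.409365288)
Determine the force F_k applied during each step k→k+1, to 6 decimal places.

step 0→1:
  ẍ = (ẋ'−ẋ)/dt = (-0.912719584−-0.851788215)/0.023881 = -2.551458
  θ̈ = (θ̇'−θ̇)/dt = (-0.701839157−-0.745410339)/0.023881 = 1.824512
  sinθ=-0.094471, cosθ=0.995528
  F = (M+m)·ẍ + m·l·cosθ·θ̈ − m·l·sinθ·θ̇² = -4.167557 + 0.557135 − -0.016101 = -3.594321
step 1→2:
  ẍ = (ẋ'−ẋ)/dt = (-0.896716112−-0.912719584)/0.023881 = 0.670134
  θ̈ = (θ̇'−θ̇)/dt = (-0.749544238−-0.701839157)/0.023881 = -1.997617
  sinθ=-0.112176, cosθ=0.993688
  F = (M+m)·ẍ + m·l·cosθ·θ̈ − m·l·sinθ·θ̇² = 1.094598 + -0.608867 − -0.016949 = 0.502680
step 2→3:
  ẍ = (ẋ'−ẋ)/dt = (-1.028568439−-0.896716112)/0.023881 = -5.521223
  θ̈ = (θ̇'−θ̇)/dt = (-0.635800053−-0.749544238)/0.023881 = 4.762957
  sinθ=-0.128815, cosθ=0.991669
  F = (M+m)·ẍ + m·l·cosθ·θ̈ − m·l·sinθ·θ̇² = -9.018377 + 1.448783 − -0.022198 = -7.547395
step 3→4:
  ẍ = (ẋ'−ẋ)/dt = (-1.265679997−-1.028568439)/0.023881 = -9.928879
  θ̈ = (θ̇'−θ̇)/dt = (-0.409365288−-0.635800053)/0.023881 = 9.481796
  sinθ=-0.146544, cosθ=0.989204
  F = (M+m)·ẍ + m·l·cosθ·θ̈ − m·l·sinθ·θ̇² = -16.217851 + 2.876979 − -0.018171 = -13.322701

F_0 = -3.594321 N
F_1 = 0.502680 N
F_2 = -7.547395 N
F_3 = -13.322701 N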